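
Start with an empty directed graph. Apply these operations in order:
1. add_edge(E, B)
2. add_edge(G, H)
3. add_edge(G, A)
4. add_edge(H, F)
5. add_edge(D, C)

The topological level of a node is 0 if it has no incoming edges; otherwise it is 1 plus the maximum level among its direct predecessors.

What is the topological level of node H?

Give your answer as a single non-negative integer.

Op 1: add_edge(E, B). Edges now: 1
Op 2: add_edge(G, H). Edges now: 2
Op 3: add_edge(G, A). Edges now: 3
Op 4: add_edge(H, F). Edges now: 4
Op 5: add_edge(D, C). Edges now: 5
Compute levels (Kahn BFS):
  sources (in-degree 0): D, E, G
  process D: level=0
    D->C: in-degree(C)=0, level(C)=1, enqueue
  process E: level=0
    E->B: in-degree(B)=0, level(B)=1, enqueue
  process G: level=0
    G->A: in-degree(A)=0, level(A)=1, enqueue
    G->H: in-degree(H)=0, level(H)=1, enqueue
  process C: level=1
  process B: level=1
  process A: level=1
  process H: level=1
    H->F: in-degree(F)=0, level(F)=2, enqueue
  process F: level=2
All levels: A:1, B:1, C:1, D:0, E:0, F:2, G:0, H:1
level(H) = 1

Answer: 1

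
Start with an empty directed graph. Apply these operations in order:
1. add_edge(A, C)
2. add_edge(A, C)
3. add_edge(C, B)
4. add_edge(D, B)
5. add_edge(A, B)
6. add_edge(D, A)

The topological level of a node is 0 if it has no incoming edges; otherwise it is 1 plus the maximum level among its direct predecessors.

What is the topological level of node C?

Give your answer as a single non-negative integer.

Answer: 2

Derivation:
Op 1: add_edge(A, C). Edges now: 1
Op 2: add_edge(A, C) (duplicate, no change). Edges now: 1
Op 3: add_edge(C, B). Edges now: 2
Op 4: add_edge(D, B). Edges now: 3
Op 5: add_edge(A, B). Edges now: 4
Op 6: add_edge(D, A). Edges now: 5
Compute levels (Kahn BFS):
  sources (in-degree 0): D
  process D: level=0
    D->A: in-degree(A)=0, level(A)=1, enqueue
    D->B: in-degree(B)=2, level(B)>=1
  process A: level=1
    A->B: in-degree(B)=1, level(B)>=2
    A->C: in-degree(C)=0, level(C)=2, enqueue
  process C: level=2
    C->B: in-degree(B)=0, level(B)=3, enqueue
  process B: level=3
All levels: A:1, B:3, C:2, D:0
level(C) = 2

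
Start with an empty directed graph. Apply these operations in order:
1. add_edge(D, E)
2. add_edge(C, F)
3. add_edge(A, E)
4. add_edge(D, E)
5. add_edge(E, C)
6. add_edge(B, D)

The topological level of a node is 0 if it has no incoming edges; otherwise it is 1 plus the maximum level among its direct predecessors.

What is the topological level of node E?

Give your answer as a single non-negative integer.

Op 1: add_edge(D, E). Edges now: 1
Op 2: add_edge(C, F). Edges now: 2
Op 3: add_edge(A, E). Edges now: 3
Op 4: add_edge(D, E) (duplicate, no change). Edges now: 3
Op 5: add_edge(E, C). Edges now: 4
Op 6: add_edge(B, D). Edges now: 5
Compute levels (Kahn BFS):
  sources (in-degree 0): A, B
  process A: level=0
    A->E: in-degree(E)=1, level(E)>=1
  process B: level=0
    B->D: in-degree(D)=0, level(D)=1, enqueue
  process D: level=1
    D->E: in-degree(E)=0, level(E)=2, enqueue
  process E: level=2
    E->C: in-degree(C)=0, level(C)=3, enqueue
  process C: level=3
    C->F: in-degree(F)=0, level(F)=4, enqueue
  process F: level=4
All levels: A:0, B:0, C:3, D:1, E:2, F:4
level(E) = 2

Answer: 2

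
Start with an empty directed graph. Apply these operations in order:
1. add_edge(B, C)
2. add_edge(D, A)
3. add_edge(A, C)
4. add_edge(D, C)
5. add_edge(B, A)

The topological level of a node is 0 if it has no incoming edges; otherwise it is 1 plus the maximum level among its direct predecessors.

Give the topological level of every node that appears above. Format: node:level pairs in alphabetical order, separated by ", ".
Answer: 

Answer: A:1, B:0, C:2, D:0

Derivation:
Op 1: add_edge(B, C). Edges now: 1
Op 2: add_edge(D, A). Edges now: 2
Op 3: add_edge(A, C). Edges now: 3
Op 4: add_edge(D, C). Edges now: 4
Op 5: add_edge(B, A). Edges now: 5
Compute levels (Kahn BFS):
  sources (in-degree 0): B, D
  process B: level=0
    B->A: in-degree(A)=1, level(A)>=1
    B->C: in-degree(C)=2, level(C)>=1
  process D: level=0
    D->A: in-degree(A)=0, level(A)=1, enqueue
    D->C: in-degree(C)=1, level(C)>=1
  process A: level=1
    A->C: in-degree(C)=0, level(C)=2, enqueue
  process C: level=2
All levels: A:1, B:0, C:2, D:0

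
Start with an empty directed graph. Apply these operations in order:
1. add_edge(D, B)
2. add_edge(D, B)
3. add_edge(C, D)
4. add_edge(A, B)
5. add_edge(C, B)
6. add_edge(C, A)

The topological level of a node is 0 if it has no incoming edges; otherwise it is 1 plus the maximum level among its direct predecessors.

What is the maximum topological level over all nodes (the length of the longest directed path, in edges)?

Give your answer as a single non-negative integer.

Op 1: add_edge(D, B). Edges now: 1
Op 2: add_edge(D, B) (duplicate, no change). Edges now: 1
Op 3: add_edge(C, D). Edges now: 2
Op 4: add_edge(A, B). Edges now: 3
Op 5: add_edge(C, B). Edges now: 4
Op 6: add_edge(C, A). Edges now: 5
Compute levels (Kahn BFS):
  sources (in-degree 0): C
  process C: level=0
    C->A: in-degree(A)=0, level(A)=1, enqueue
    C->B: in-degree(B)=2, level(B)>=1
    C->D: in-degree(D)=0, level(D)=1, enqueue
  process A: level=1
    A->B: in-degree(B)=1, level(B)>=2
  process D: level=1
    D->B: in-degree(B)=0, level(B)=2, enqueue
  process B: level=2
All levels: A:1, B:2, C:0, D:1
max level = 2

Answer: 2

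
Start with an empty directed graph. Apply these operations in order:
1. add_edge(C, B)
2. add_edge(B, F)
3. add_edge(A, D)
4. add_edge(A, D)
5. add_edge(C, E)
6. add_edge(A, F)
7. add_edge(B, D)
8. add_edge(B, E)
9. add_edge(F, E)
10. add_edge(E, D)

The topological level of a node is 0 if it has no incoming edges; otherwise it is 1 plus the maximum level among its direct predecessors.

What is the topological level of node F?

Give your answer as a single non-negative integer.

Op 1: add_edge(C, B). Edges now: 1
Op 2: add_edge(B, F). Edges now: 2
Op 3: add_edge(A, D). Edges now: 3
Op 4: add_edge(A, D) (duplicate, no change). Edges now: 3
Op 5: add_edge(C, E). Edges now: 4
Op 6: add_edge(A, F). Edges now: 5
Op 7: add_edge(B, D). Edges now: 6
Op 8: add_edge(B, E). Edges now: 7
Op 9: add_edge(F, E). Edges now: 8
Op 10: add_edge(E, D). Edges now: 9
Compute levels (Kahn BFS):
  sources (in-degree 0): A, C
  process A: level=0
    A->D: in-degree(D)=2, level(D)>=1
    A->F: in-degree(F)=1, level(F)>=1
  process C: level=0
    C->B: in-degree(B)=0, level(B)=1, enqueue
    C->E: in-degree(E)=2, level(E)>=1
  process B: level=1
    B->D: in-degree(D)=1, level(D)>=2
    B->E: in-degree(E)=1, level(E)>=2
    B->F: in-degree(F)=0, level(F)=2, enqueue
  process F: level=2
    F->E: in-degree(E)=0, level(E)=3, enqueue
  process E: level=3
    E->D: in-degree(D)=0, level(D)=4, enqueue
  process D: level=4
All levels: A:0, B:1, C:0, D:4, E:3, F:2
level(F) = 2

Answer: 2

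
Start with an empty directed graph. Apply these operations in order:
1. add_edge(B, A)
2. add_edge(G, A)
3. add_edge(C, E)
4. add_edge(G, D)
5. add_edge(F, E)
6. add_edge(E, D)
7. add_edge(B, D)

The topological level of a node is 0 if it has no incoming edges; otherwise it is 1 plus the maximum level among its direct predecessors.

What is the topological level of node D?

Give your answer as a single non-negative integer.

Answer: 2

Derivation:
Op 1: add_edge(B, A). Edges now: 1
Op 2: add_edge(G, A). Edges now: 2
Op 3: add_edge(C, E). Edges now: 3
Op 4: add_edge(G, D). Edges now: 4
Op 5: add_edge(F, E). Edges now: 5
Op 6: add_edge(E, D). Edges now: 6
Op 7: add_edge(B, D). Edges now: 7
Compute levels (Kahn BFS):
  sources (in-degree 0): B, C, F, G
  process B: level=0
    B->A: in-degree(A)=1, level(A)>=1
    B->D: in-degree(D)=2, level(D)>=1
  process C: level=0
    C->E: in-degree(E)=1, level(E)>=1
  process F: level=0
    F->E: in-degree(E)=0, level(E)=1, enqueue
  process G: level=0
    G->A: in-degree(A)=0, level(A)=1, enqueue
    G->D: in-degree(D)=1, level(D)>=1
  process E: level=1
    E->D: in-degree(D)=0, level(D)=2, enqueue
  process A: level=1
  process D: level=2
All levels: A:1, B:0, C:0, D:2, E:1, F:0, G:0
level(D) = 2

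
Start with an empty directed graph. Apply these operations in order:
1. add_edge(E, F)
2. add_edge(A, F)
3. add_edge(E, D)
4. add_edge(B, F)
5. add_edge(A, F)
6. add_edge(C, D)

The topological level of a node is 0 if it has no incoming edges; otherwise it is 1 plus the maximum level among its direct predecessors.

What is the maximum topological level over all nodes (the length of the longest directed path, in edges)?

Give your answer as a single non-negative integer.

Answer: 1

Derivation:
Op 1: add_edge(E, F). Edges now: 1
Op 2: add_edge(A, F). Edges now: 2
Op 3: add_edge(E, D). Edges now: 3
Op 4: add_edge(B, F). Edges now: 4
Op 5: add_edge(A, F) (duplicate, no change). Edges now: 4
Op 6: add_edge(C, D). Edges now: 5
Compute levels (Kahn BFS):
  sources (in-degree 0): A, B, C, E
  process A: level=0
    A->F: in-degree(F)=2, level(F)>=1
  process B: level=0
    B->F: in-degree(F)=1, level(F)>=1
  process C: level=0
    C->D: in-degree(D)=1, level(D)>=1
  process E: level=0
    E->D: in-degree(D)=0, level(D)=1, enqueue
    E->F: in-degree(F)=0, level(F)=1, enqueue
  process D: level=1
  process F: level=1
All levels: A:0, B:0, C:0, D:1, E:0, F:1
max level = 1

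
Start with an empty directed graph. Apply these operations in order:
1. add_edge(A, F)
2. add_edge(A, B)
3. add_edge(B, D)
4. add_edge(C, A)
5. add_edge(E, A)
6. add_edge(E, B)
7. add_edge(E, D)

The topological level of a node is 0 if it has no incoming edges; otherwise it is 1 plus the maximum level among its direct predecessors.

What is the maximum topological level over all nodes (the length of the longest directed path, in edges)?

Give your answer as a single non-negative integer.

Op 1: add_edge(A, F). Edges now: 1
Op 2: add_edge(A, B). Edges now: 2
Op 3: add_edge(B, D). Edges now: 3
Op 4: add_edge(C, A). Edges now: 4
Op 5: add_edge(E, A). Edges now: 5
Op 6: add_edge(E, B). Edges now: 6
Op 7: add_edge(E, D). Edges now: 7
Compute levels (Kahn BFS):
  sources (in-degree 0): C, E
  process C: level=0
    C->A: in-degree(A)=1, level(A)>=1
  process E: level=0
    E->A: in-degree(A)=0, level(A)=1, enqueue
    E->B: in-degree(B)=1, level(B)>=1
    E->D: in-degree(D)=1, level(D)>=1
  process A: level=1
    A->B: in-degree(B)=0, level(B)=2, enqueue
    A->F: in-degree(F)=0, level(F)=2, enqueue
  process B: level=2
    B->D: in-degree(D)=0, level(D)=3, enqueue
  process F: level=2
  process D: level=3
All levels: A:1, B:2, C:0, D:3, E:0, F:2
max level = 3

Answer: 3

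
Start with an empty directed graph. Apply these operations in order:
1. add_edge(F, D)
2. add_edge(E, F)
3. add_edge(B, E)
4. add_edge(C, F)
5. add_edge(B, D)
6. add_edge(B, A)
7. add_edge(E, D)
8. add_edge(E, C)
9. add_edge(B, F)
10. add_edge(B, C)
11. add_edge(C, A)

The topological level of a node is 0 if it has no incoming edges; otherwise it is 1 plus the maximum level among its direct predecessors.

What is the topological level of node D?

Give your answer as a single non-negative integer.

Op 1: add_edge(F, D). Edges now: 1
Op 2: add_edge(E, F). Edges now: 2
Op 3: add_edge(B, E). Edges now: 3
Op 4: add_edge(C, F). Edges now: 4
Op 5: add_edge(B, D). Edges now: 5
Op 6: add_edge(B, A). Edges now: 6
Op 7: add_edge(E, D). Edges now: 7
Op 8: add_edge(E, C). Edges now: 8
Op 9: add_edge(B, F). Edges now: 9
Op 10: add_edge(B, C). Edges now: 10
Op 11: add_edge(C, A). Edges now: 11
Compute levels (Kahn BFS):
  sources (in-degree 0): B
  process B: level=0
    B->A: in-degree(A)=1, level(A)>=1
    B->C: in-degree(C)=1, level(C)>=1
    B->D: in-degree(D)=2, level(D)>=1
    B->E: in-degree(E)=0, level(E)=1, enqueue
    B->F: in-degree(F)=2, level(F)>=1
  process E: level=1
    E->C: in-degree(C)=0, level(C)=2, enqueue
    E->D: in-degree(D)=1, level(D)>=2
    E->F: in-degree(F)=1, level(F)>=2
  process C: level=2
    C->A: in-degree(A)=0, level(A)=3, enqueue
    C->F: in-degree(F)=0, level(F)=3, enqueue
  process A: level=3
  process F: level=3
    F->D: in-degree(D)=0, level(D)=4, enqueue
  process D: level=4
All levels: A:3, B:0, C:2, D:4, E:1, F:3
level(D) = 4

Answer: 4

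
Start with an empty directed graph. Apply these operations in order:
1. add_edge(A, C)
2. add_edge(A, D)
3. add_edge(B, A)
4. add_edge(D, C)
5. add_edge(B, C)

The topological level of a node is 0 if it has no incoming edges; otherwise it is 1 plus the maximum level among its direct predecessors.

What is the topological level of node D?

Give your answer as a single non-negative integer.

Op 1: add_edge(A, C). Edges now: 1
Op 2: add_edge(A, D). Edges now: 2
Op 3: add_edge(B, A). Edges now: 3
Op 4: add_edge(D, C). Edges now: 4
Op 5: add_edge(B, C). Edges now: 5
Compute levels (Kahn BFS):
  sources (in-degree 0): B
  process B: level=0
    B->A: in-degree(A)=0, level(A)=1, enqueue
    B->C: in-degree(C)=2, level(C)>=1
  process A: level=1
    A->C: in-degree(C)=1, level(C)>=2
    A->D: in-degree(D)=0, level(D)=2, enqueue
  process D: level=2
    D->C: in-degree(C)=0, level(C)=3, enqueue
  process C: level=3
All levels: A:1, B:0, C:3, D:2
level(D) = 2

Answer: 2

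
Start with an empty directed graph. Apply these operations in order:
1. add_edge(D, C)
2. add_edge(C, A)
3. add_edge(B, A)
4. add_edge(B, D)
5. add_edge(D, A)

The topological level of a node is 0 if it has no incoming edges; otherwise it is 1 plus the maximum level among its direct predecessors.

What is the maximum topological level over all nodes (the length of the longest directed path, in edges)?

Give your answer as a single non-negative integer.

Op 1: add_edge(D, C). Edges now: 1
Op 2: add_edge(C, A). Edges now: 2
Op 3: add_edge(B, A). Edges now: 3
Op 4: add_edge(B, D). Edges now: 4
Op 5: add_edge(D, A). Edges now: 5
Compute levels (Kahn BFS):
  sources (in-degree 0): B
  process B: level=0
    B->A: in-degree(A)=2, level(A)>=1
    B->D: in-degree(D)=0, level(D)=1, enqueue
  process D: level=1
    D->A: in-degree(A)=1, level(A)>=2
    D->C: in-degree(C)=0, level(C)=2, enqueue
  process C: level=2
    C->A: in-degree(A)=0, level(A)=3, enqueue
  process A: level=3
All levels: A:3, B:0, C:2, D:1
max level = 3

Answer: 3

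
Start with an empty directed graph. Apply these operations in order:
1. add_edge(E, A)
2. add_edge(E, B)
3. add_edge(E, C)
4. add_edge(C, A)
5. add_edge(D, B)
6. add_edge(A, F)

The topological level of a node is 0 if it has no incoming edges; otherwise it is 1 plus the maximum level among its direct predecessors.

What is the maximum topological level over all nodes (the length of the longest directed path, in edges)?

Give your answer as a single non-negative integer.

Op 1: add_edge(E, A). Edges now: 1
Op 2: add_edge(E, B). Edges now: 2
Op 3: add_edge(E, C). Edges now: 3
Op 4: add_edge(C, A). Edges now: 4
Op 5: add_edge(D, B). Edges now: 5
Op 6: add_edge(A, F). Edges now: 6
Compute levels (Kahn BFS):
  sources (in-degree 0): D, E
  process D: level=0
    D->B: in-degree(B)=1, level(B)>=1
  process E: level=0
    E->A: in-degree(A)=1, level(A)>=1
    E->B: in-degree(B)=0, level(B)=1, enqueue
    E->C: in-degree(C)=0, level(C)=1, enqueue
  process B: level=1
  process C: level=1
    C->A: in-degree(A)=0, level(A)=2, enqueue
  process A: level=2
    A->F: in-degree(F)=0, level(F)=3, enqueue
  process F: level=3
All levels: A:2, B:1, C:1, D:0, E:0, F:3
max level = 3

Answer: 3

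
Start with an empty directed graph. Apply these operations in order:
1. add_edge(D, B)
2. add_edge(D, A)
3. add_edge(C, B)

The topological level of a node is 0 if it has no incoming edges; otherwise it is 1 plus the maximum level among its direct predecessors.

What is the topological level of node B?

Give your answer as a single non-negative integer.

Answer: 1

Derivation:
Op 1: add_edge(D, B). Edges now: 1
Op 2: add_edge(D, A). Edges now: 2
Op 3: add_edge(C, B). Edges now: 3
Compute levels (Kahn BFS):
  sources (in-degree 0): C, D
  process C: level=0
    C->B: in-degree(B)=1, level(B)>=1
  process D: level=0
    D->A: in-degree(A)=0, level(A)=1, enqueue
    D->B: in-degree(B)=0, level(B)=1, enqueue
  process A: level=1
  process B: level=1
All levels: A:1, B:1, C:0, D:0
level(B) = 1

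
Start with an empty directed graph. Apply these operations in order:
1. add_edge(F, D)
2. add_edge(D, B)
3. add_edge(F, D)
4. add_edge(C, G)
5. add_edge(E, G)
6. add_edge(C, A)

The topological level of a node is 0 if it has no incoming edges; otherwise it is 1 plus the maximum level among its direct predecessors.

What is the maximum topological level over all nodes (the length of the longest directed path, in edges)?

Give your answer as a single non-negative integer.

Op 1: add_edge(F, D). Edges now: 1
Op 2: add_edge(D, B). Edges now: 2
Op 3: add_edge(F, D) (duplicate, no change). Edges now: 2
Op 4: add_edge(C, G). Edges now: 3
Op 5: add_edge(E, G). Edges now: 4
Op 6: add_edge(C, A). Edges now: 5
Compute levels (Kahn BFS):
  sources (in-degree 0): C, E, F
  process C: level=0
    C->A: in-degree(A)=0, level(A)=1, enqueue
    C->G: in-degree(G)=1, level(G)>=1
  process E: level=0
    E->G: in-degree(G)=0, level(G)=1, enqueue
  process F: level=0
    F->D: in-degree(D)=0, level(D)=1, enqueue
  process A: level=1
  process G: level=1
  process D: level=1
    D->B: in-degree(B)=0, level(B)=2, enqueue
  process B: level=2
All levels: A:1, B:2, C:0, D:1, E:0, F:0, G:1
max level = 2

Answer: 2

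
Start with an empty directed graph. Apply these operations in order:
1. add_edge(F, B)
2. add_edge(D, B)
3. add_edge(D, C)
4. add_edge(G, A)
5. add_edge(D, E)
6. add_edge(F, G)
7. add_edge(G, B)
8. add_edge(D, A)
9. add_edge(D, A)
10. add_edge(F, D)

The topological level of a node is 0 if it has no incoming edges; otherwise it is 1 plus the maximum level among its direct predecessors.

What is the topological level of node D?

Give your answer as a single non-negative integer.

Op 1: add_edge(F, B). Edges now: 1
Op 2: add_edge(D, B). Edges now: 2
Op 3: add_edge(D, C). Edges now: 3
Op 4: add_edge(G, A). Edges now: 4
Op 5: add_edge(D, E). Edges now: 5
Op 6: add_edge(F, G). Edges now: 6
Op 7: add_edge(G, B). Edges now: 7
Op 8: add_edge(D, A). Edges now: 8
Op 9: add_edge(D, A) (duplicate, no change). Edges now: 8
Op 10: add_edge(F, D). Edges now: 9
Compute levels (Kahn BFS):
  sources (in-degree 0): F
  process F: level=0
    F->B: in-degree(B)=2, level(B)>=1
    F->D: in-degree(D)=0, level(D)=1, enqueue
    F->G: in-degree(G)=0, level(G)=1, enqueue
  process D: level=1
    D->A: in-degree(A)=1, level(A)>=2
    D->B: in-degree(B)=1, level(B)>=2
    D->C: in-degree(C)=0, level(C)=2, enqueue
    D->E: in-degree(E)=0, level(E)=2, enqueue
  process G: level=1
    G->A: in-degree(A)=0, level(A)=2, enqueue
    G->B: in-degree(B)=0, level(B)=2, enqueue
  process C: level=2
  process E: level=2
  process A: level=2
  process B: level=2
All levels: A:2, B:2, C:2, D:1, E:2, F:0, G:1
level(D) = 1

Answer: 1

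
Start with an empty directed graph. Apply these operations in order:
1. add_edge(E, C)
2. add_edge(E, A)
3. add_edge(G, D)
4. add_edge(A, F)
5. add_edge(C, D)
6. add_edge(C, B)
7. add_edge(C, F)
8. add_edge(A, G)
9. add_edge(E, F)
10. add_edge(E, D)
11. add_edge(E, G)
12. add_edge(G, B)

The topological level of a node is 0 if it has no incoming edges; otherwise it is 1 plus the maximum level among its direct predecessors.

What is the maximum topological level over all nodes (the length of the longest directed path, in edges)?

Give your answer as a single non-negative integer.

Op 1: add_edge(E, C). Edges now: 1
Op 2: add_edge(E, A). Edges now: 2
Op 3: add_edge(G, D). Edges now: 3
Op 4: add_edge(A, F). Edges now: 4
Op 5: add_edge(C, D). Edges now: 5
Op 6: add_edge(C, B). Edges now: 6
Op 7: add_edge(C, F). Edges now: 7
Op 8: add_edge(A, G). Edges now: 8
Op 9: add_edge(E, F). Edges now: 9
Op 10: add_edge(E, D). Edges now: 10
Op 11: add_edge(E, G). Edges now: 11
Op 12: add_edge(G, B). Edges now: 12
Compute levels (Kahn BFS):
  sources (in-degree 0): E
  process E: level=0
    E->A: in-degree(A)=0, level(A)=1, enqueue
    E->C: in-degree(C)=0, level(C)=1, enqueue
    E->D: in-degree(D)=2, level(D)>=1
    E->F: in-degree(F)=2, level(F)>=1
    E->G: in-degree(G)=1, level(G)>=1
  process A: level=1
    A->F: in-degree(F)=1, level(F)>=2
    A->G: in-degree(G)=0, level(G)=2, enqueue
  process C: level=1
    C->B: in-degree(B)=1, level(B)>=2
    C->D: in-degree(D)=1, level(D)>=2
    C->F: in-degree(F)=0, level(F)=2, enqueue
  process G: level=2
    G->B: in-degree(B)=0, level(B)=3, enqueue
    G->D: in-degree(D)=0, level(D)=3, enqueue
  process F: level=2
  process B: level=3
  process D: level=3
All levels: A:1, B:3, C:1, D:3, E:0, F:2, G:2
max level = 3

Answer: 3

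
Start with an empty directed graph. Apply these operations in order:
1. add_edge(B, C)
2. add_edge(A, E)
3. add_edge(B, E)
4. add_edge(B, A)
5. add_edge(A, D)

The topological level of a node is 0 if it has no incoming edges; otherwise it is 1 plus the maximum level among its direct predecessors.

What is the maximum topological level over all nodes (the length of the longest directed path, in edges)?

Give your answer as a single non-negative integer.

Op 1: add_edge(B, C). Edges now: 1
Op 2: add_edge(A, E). Edges now: 2
Op 3: add_edge(B, E). Edges now: 3
Op 4: add_edge(B, A). Edges now: 4
Op 5: add_edge(A, D). Edges now: 5
Compute levels (Kahn BFS):
  sources (in-degree 0): B
  process B: level=0
    B->A: in-degree(A)=0, level(A)=1, enqueue
    B->C: in-degree(C)=0, level(C)=1, enqueue
    B->E: in-degree(E)=1, level(E)>=1
  process A: level=1
    A->D: in-degree(D)=0, level(D)=2, enqueue
    A->E: in-degree(E)=0, level(E)=2, enqueue
  process C: level=1
  process D: level=2
  process E: level=2
All levels: A:1, B:0, C:1, D:2, E:2
max level = 2

Answer: 2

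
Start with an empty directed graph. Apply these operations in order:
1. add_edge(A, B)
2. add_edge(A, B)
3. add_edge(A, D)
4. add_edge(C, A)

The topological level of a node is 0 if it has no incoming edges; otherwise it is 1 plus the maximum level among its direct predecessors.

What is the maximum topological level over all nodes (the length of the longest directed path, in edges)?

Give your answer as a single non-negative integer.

Answer: 2

Derivation:
Op 1: add_edge(A, B). Edges now: 1
Op 2: add_edge(A, B) (duplicate, no change). Edges now: 1
Op 3: add_edge(A, D). Edges now: 2
Op 4: add_edge(C, A). Edges now: 3
Compute levels (Kahn BFS):
  sources (in-degree 0): C
  process C: level=0
    C->A: in-degree(A)=0, level(A)=1, enqueue
  process A: level=1
    A->B: in-degree(B)=0, level(B)=2, enqueue
    A->D: in-degree(D)=0, level(D)=2, enqueue
  process B: level=2
  process D: level=2
All levels: A:1, B:2, C:0, D:2
max level = 2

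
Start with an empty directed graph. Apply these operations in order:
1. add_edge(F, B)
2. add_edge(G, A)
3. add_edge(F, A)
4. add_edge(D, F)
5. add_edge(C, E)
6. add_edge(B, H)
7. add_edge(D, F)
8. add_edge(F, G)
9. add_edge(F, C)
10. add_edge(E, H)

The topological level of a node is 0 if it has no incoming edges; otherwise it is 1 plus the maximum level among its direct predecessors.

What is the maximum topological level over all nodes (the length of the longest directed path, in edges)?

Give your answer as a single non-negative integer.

Answer: 4

Derivation:
Op 1: add_edge(F, B). Edges now: 1
Op 2: add_edge(G, A). Edges now: 2
Op 3: add_edge(F, A). Edges now: 3
Op 4: add_edge(D, F). Edges now: 4
Op 5: add_edge(C, E). Edges now: 5
Op 6: add_edge(B, H). Edges now: 6
Op 7: add_edge(D, F) (duplicate, no change). Edges now: 6
Op 8: add_edge(F, G). Edges now: 7
Op 9: add_edge(F, C). Edges now: 8
Op 10: add_edge(E, H). Edges now: 9
Compute levels (Kahn BFS):
  sources (in-degree 0): D
  process D: level=0
    D->F: in-degree(F)=0, level(F)=1, enqueue
  process F: level=1
    F->A: in-degree(A)=1, level(A)>=2
    F->B: in-degree(B)=0, level(B)=2, enqueue
    F->C: in-degree(C)=0, level(C)=2, enqueue
    F->G: in-degree(G)=0, level(G)=2, enqueue
  process B: level=2
    B->H: in-degree(H)=1, level(H)>=3
  process C: level=2
    C->E: in-degree(E)=0, level(E)=3, enqueue
  process G: level=2
    G->A: in-degree(A)=0, level(A)=3, enqueue
  process E: level=3
    E->H: in-degree(H)=0, level(H)=4, enqueue
  process A: level=3
  process H: level=4
All levels: A:3, B:2, C:2, D:0, E:3, F:1, G:2, H:4
max level = 4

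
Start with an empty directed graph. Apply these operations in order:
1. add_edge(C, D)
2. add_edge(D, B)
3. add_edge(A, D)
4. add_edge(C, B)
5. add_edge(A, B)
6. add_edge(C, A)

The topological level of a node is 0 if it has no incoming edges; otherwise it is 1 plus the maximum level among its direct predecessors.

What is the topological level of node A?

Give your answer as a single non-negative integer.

Op 1: add_edge(C, D). Edges now: 1
Op 2: add_edge(D, B). Edges now: 2
Op 3: add_edge(A, D). Edges now: 3
Op 4: add_edge(C, B). Edges now: 4
Op 5: add_edge(A, B). Edges now: 5
Op 6: add_edge(C, A). Edges now: 6
Compute levels (Kahn BFS):
  sources (in-degree 0): C
  process C: level=0
    C->A: in-degree(A)=0, level(A)=1, enqueue
    C->B: in-degree(B)=2, level(B)>=1
    C->D: in-degree(D)=1, level(D)>=1
  process A: level=1
    A->B: in-degree(B)=1, level(B)>=2
    A->D: in-degree(D)=0, level(D)=2, enqueue
  process D: level=2
    D->B: in-degree(B)=0, level(B)=3, enqueue
  process B: level=3
All levels: A:1, B:3, C:0, D:2
level(A) = 1

Answer: 1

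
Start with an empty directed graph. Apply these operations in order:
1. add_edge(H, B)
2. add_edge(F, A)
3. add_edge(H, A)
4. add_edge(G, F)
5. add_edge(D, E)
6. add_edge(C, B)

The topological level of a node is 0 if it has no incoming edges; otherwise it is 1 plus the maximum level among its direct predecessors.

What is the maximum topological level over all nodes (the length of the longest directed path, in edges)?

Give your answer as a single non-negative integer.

Answer: 2

Derivation:
Op 1: add_edge(H, B). Edges now: 1
Op 2: add_edge(F, A). Edges now: 2
Op 3: add_edge(H, A). Edges now: 3
Op 4: add_edge(G, F). Edges now: 4
Op 5: add_edge(D, E). Edges now: 5
Op 6: add_edge(C, B). Edges now: 6
Compute levels (Kahn BFS):
  sources (in-degree 0): C, D, G, H
  process C: level=0
    C->B: in-degree(B)=1, level(B)>=1
  process D: level=0
    D->E: in-degree(E)=0, level(E)=1, enqueue
  process G: level=0
    G->F: in-degree(F)=0, level(F)=1, enqueue
  process H: level=0
    H->A: in-degree(A)=1, level(A)>=1
    H->B: in-degree(B)=0, level(B)=1, enqueue
  process E: level=1
  process F: level=1
    F->A: in-degree(A)=0, level(A)=2, enqueue
  process B: level=1
  process A: level=2
All levels: A:2, B:1, C:0, D:0, E:1, F:1, G:0, H:0
max level = 2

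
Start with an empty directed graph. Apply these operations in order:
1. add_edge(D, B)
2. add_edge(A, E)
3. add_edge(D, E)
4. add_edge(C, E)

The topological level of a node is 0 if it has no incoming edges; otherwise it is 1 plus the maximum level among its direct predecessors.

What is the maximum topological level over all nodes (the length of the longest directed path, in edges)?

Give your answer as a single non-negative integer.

Op 1: add_edge(D, B). Edges now: 1
Op 2: add_edge(A, E). Edges now: 2
Op 3: add_edge(D, E). Edges now: 3
Op 4: add_edge(C, E). Edges now: 4
Compute levels (Kahn BFS):
  sources (in-degree 0): A, C, D
  process A: level=0
    A->E: in-degree(E)=2, level(E)>=1
  process C: level=0
    C->E: in-degree(E)=1, level(E)>=1
  process D: level=0
    D->B: in-degree(B)=0, level(B)=1, enqueue
    D->E: in-degree(E)=0, level(E)=1, enqueue
  process B: level=1
  process E: level=1
All levels: A:0, B:1, C:0, D:0, E:1
max level = 1

Answer: 1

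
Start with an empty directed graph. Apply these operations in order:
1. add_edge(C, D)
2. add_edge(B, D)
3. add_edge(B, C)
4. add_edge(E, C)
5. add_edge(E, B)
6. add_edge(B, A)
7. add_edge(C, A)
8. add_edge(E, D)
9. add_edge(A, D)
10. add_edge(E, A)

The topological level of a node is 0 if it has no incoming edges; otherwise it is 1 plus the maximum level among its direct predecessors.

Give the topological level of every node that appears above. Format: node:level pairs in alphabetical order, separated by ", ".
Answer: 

Answer: A:3, B:1, C:2, D:4, E:0

Derivation:
Op 1: add_edge(C, D). Edges now: 1
Op 2: add_edge(B, D). Edges now: 2
Op 3: add_edge(B, C). Edges now: 3
Op 4: add_edge(E, C). Edges now: 4
Op 5: add_edge(E, B). Edges now: 5
Op 6: add_edge(B, A). Edges now: 6
Op 7: add_edge(C, A). Edges now: 7
Op 8: add_edge(E, D). Edges now: 8
Op 9: add_edge(A, D). Edges now: 9
Op 10: add_edge(E, A). Edges now: 10
Compute levels (Kahn BFS):
  sources (in-degree 0): E
  process E: level=0
    E->A: in-degree(A)=2, level(A)>=1
    E->B: in-degree(B)=0, level(B)=1, enqueue
    E->C: in-degree(C)=1, level(C)>=1
    E->D: in-degree(D)=3, level(D)>=1
  process B: level=1
    B->A: in-degree(A)=1, level(A)>=2
    B->C: in-degree(C)=0, level(C)=2, enqueue
    B->D: in-degree(D)=2, level(D)>=2
  process C: level=2
    C->A: in-degree(A)=0, level(A)=3, enqueue
    C->D: in-degree(D)=1, level(D)>=3
  process A: level=3
    A->D: in-degree(D)=0, level(D)=4, enqueue
  process D: level=4
All levels: A:3, B:1, C:2, D:4, E:0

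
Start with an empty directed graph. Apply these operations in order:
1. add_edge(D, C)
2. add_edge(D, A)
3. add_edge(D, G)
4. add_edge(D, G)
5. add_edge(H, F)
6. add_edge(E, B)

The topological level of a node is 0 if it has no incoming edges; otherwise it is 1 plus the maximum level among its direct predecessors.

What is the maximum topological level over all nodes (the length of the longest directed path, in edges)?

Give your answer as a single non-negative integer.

Answer: 1

Derivation:
Op 1: add_edge(D, C). Edges now: 1
Op 2: add_edge(D, A). Edges now: 2
Op 3: add_edge(D, G). Edges now: 3
Op 4: add_edge(D, G) (duplicate, no change). Edges now: 3
Op 5: add_edge(H, F). Edges now: 4
Op 6: add_edge(E, B). Edges now: 5
Compute levels (Kahn BFS):
  sources (in-degree 0): D, E, H
  process D: level=0
    D->A: in-degree(A)=0, level(A)=1, enqueue
    D->C: in-degree(C)=0, level(C)=1, enqueue
    D->G: in-degree(G)=0, level(G)=1, enqueue
  process E: level=0
    E->B: in-degree(B)=0, level(B)=1, enqueue
  process H: level=0
    H->F: in-degree(F)=0, level(F)=1, enqueue
  process A: level=1
  process C: level=1
  process G: level=1
  process B: level=1
  process F: level=1
All levels: A:1, B:1, C:1, D:0, E:0, F:1, G:1, H:0
max level = 1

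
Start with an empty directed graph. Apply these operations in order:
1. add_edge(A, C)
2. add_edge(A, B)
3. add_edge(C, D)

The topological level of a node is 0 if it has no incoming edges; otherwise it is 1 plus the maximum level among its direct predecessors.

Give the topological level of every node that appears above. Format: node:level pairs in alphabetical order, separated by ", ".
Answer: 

Op 1: add_edge(A, C). Edges now: 1
Op 2: add_edge(A, B). Edges now: 2
Op 3: add_edge(C, D). Edges now: 3
Compute levels (Kahn BFS):
  sources (in-degree 0): A
  process A: level=0
    A->B: in-degree(B)=0, level(B)=1, enqueue
    A->C: in-degree(C)=0, level(C)=1, enqueue
  process B: level=1
  process C: level=1
    C->D: in-degree(D)=0, level(D)=2, enqueue
  process D: level=2
All levels: A:0, B:1, C:1, D:2

Answer: A:0, B:1, C:1, D:2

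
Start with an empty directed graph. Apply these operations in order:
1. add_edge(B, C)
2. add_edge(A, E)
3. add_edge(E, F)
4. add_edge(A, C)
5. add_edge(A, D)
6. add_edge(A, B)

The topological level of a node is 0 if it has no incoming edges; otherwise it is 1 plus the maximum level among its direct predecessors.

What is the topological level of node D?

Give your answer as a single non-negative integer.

Op 1: add_edge(B, C). Edges now: 1
Op 2: add_edge(A, E). Edges now: 2
Op 3: add_edge(E, F). Edges now: 3
Op 4: add_edge(A, C). Edges now: 4
Op 5: add_edge(A, D). Edges now: 5
Op 6: add_edge(A, B). Edges now: 6
Compute levels (Kahn BFS):
  sources (in-degree 0): A
  process A: level=0
    A->B: in-degree(B)=0, level(B)=1, enqueue
    A->C: in-degree(C)=1, level(C)>=1
    A->D: in-degree(D)=0, level(D)=1, enqueue
    A->E: in-degree(E)=0, level(E)=1, enqueue
  process B: level=1
    B->C: in-degree(C)=0, level(C)=2, enqueue
  process D: level=1
  process E: level=1
    E->F: in-degree(F)=0, level(F)=2, enqueue
  process C: level=2
  process F: level=2
All levels: A:0, B:1, C:2, D:1, E:1, F:2
level(D) = 1

Answer: 1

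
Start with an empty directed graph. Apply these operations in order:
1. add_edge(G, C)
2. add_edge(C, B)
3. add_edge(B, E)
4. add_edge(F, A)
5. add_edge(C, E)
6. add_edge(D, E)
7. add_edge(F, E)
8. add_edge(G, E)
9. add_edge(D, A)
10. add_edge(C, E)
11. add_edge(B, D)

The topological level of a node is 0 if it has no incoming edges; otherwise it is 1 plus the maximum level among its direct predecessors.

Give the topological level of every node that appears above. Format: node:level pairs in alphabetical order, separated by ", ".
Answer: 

Answer: A:4, B:2, C:1, D:3, E:4, F:0, G:0

Derivation:
Op 1: add_edge(G, C). Edges now: 1
Op 2: add_edge(C, B). Edges now: 2
Op 3: add_edge(B, E). Edges now: 3
Op 4: add_edge(F, A). Edges now: 4
Op 5: add_edge(C, E). Edges now: 5
Op 6: add_edge(D, E). Edges now: 6
Op 7: add_edge(F, E). Edges now: 7
Op 8: add_edge(G, E). Edges now: 8
Op 9: add_edge(D, A). Edges now: 9
Op 10: add_edge(C, E) (duplicate, no change). Edges now: 9
Op 11: add_edge(B, D). Edges now: 10
Compute levels (Kahn BFS):
  sources (in-degree 0): F, G
  process F: level=0
    F->A: in-degree(A)=1, level(A)>=1
    F->E: in-degree(E)=4, level(E)>=1
  process G: level=0
    G->C: in-degree(C)=0, level(C)=1, enqueue
    G->E: in-degree(E)=3, level(E)>=1
  process C: level=1
    C->B: in-degree(B)=0, level(B)=2, enqueue
    C->E: in-degree(E)=2, level(E)>=2
  process B: level=2
    B->D: in-degree(D)=0, level(D)=3, enqueue
    B->E: in-degree(E)=1, level(E)>=3
  process D: level=3
    D->A: in-degree(A)=0, level(A)=4, enqueue
    D->E: in-degree(E)=0, level(E)=4, enqueue
  process A: level=4
  process E: level=4
All levels: A:4, B:2, C:1, D:3, E:4, F:0, G:0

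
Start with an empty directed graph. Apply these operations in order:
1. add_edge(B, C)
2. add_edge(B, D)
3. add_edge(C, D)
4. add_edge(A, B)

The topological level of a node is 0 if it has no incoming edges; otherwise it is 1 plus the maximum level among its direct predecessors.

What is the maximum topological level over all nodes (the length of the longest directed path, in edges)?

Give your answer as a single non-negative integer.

Op 1: add_edge(B, C). Edges now: 1
Op 2: add_edge(B, D). Edges now: 2
Op 3: add_edge(C, D). Edges now: 3
Op 4: add_edge(A, B). Edges now: 4
Compute levels (Kahn BFS):
  sources (in-degree 0): A
  process A: level=0
    A->B: in-degree(B)=0, level(B)=1, enqueue
  process B: level=1
    B->C: in-degree(C)=0, level(C)=2, enqueue
    B->D: in-degree(D)=1, level(D)>=2
  process C: level=2
    C->D: in-degree(D)=0, level(D)=3, enqueue
  process D: level=3
All levels: A:0, B:1, C:2, D:3
max level = 3

Answer: 3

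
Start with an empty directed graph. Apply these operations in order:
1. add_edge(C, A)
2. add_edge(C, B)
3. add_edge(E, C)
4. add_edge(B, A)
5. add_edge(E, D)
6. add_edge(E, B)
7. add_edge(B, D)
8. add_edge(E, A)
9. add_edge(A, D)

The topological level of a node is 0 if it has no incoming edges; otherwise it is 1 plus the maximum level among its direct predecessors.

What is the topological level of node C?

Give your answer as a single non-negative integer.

Op 1: add_edge(C, A). Edges now: 1
Op 2: add_edge(C, B). Edges now: 2
Op 3: add_edge(E, C). Edges now: 3
Op 4: add_edge(B, A). Edges now: 4
Op 5: add_edge(E, D). Edges now: 5
Op 6: add_edge(E, B). Edges now: 6
Op 7: add_edge(B, D). Edges now: 7
Op 8: add_edge(E, A). Edges now: 8
Op 9: add_edge(A, D). Edges now: 9
Compute levels (Kahn BFS):
  sources (in-degree 0): E
  process E: level=0
    E->A: in-degree(A)=2, level(A)>=1
    E->B: in-degree(B)=1, level(B)>=1
    E->C: in-degree(C)=0, level(C)=1, enqueue
    E->D: in-degree(D)=2, level(D)>=1
  process C: level=1
    C->A: in-degree(A)=1, level(A)>=2
    C->B: in-degree(B)=0, level(B)=2, enqueue
  process B: level=2
    B->A: in-degree(A)=0, level(A)=3, enqueue
    B->D: in-degree(D)=1, level(D)>=3
  process A: level=3
    A->D: in-degree(D)=0, level(D)=4, enqueue
  process D: level=4
All levels: A:3, B:2, C:1, D:4, E:0
level(C) = 1

Answer: 1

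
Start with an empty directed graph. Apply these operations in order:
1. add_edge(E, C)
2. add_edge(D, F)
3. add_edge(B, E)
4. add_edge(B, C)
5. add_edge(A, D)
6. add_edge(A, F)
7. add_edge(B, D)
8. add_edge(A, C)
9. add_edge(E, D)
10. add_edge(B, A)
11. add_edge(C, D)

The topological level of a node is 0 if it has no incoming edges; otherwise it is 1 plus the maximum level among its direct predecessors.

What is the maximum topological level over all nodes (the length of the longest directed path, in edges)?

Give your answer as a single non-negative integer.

Op 1: add_edge(E, C). Edges now: 1
Op 2: add_edge(D, F). Edges now: 2
Op 3: add_edge(B, E). Edges now: 3
Op 4: add_edge(B, C). Edges now: 4
Op 5: add_edge(A, D). Edges now: 5
Op 6: add_edge(A, F). Edges now: 6
Op 7: add_edge(B, D). Edges now: 7
Op 8: add_edge(A, C). Edges now: 8
Op 9: add_edge(E, D). Edges now: 9
Op 10: add_edge(B, A). Edges now: 10
Op 11: add_edge(C, D). Edges now: 11
Compute levels (Kahn BFS):
  sources (in-degree 0): B
  process B: level=0
    B->A: in-degree(A)=0, level(A)=1, enqueue
    B->C: in-degree(C)=2, level(C)>=1
    B->D: in-degree(D)=3, level(D)>=1
    B->E: in-degree(E)=0, level(E)=1, enqueue
  process A: level=1
    A->C: in-degree(C)=1, level(C)>=2
    A->D: in-degree(D)=2, level(D)>=2
    A->F: in-degree(F)=1, level(F)>=2
  process E: level=1
    E->C: in-degree(C)=0, level(C)=2, enqueue
    E->D: in-degree(D)=1, level(D)>=2
  process C: level=2
    C->D: in-degree(D)=0, level(D)=3, enqueue
  process D: level=3
    D->F: in-degree(F)=0, level(F)=4, enqueue
  process F: level=4
All levels: A:1, B:0, C:2, D:3, E:1, F:4
max level = 4

Answer: 4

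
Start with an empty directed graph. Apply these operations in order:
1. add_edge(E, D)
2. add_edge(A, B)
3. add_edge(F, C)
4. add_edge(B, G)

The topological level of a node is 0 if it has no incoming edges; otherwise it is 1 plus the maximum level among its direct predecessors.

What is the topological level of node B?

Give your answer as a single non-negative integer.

Op 1: add_edge(E, D). Edges now: 1
Op 2: add_edge(A, B). Edges now: 2
Op 3: add_edge(F, C). Edges now: 3
Op 4: add_edge(B, G). Edges now: 4
Compute levels (Kahn BFS):
  sources (in-degree 0): A, E, F
  process A: level=0
    A->B: in-degree(B)=0, level(B)=1, enqueue
  process E: level=0
    E->D: in-degree(D)=0, level(D)=1, enqueue
  process F: level=0
    F->C: in-degree(C)=0, level(C)=1, enqueue
  process B: level=1
    B->G: in-degree(G)=0, level(G)=2, enqueue
  process D: level=1
  process C: level=1
  process G: level=2
All levels: A:0, B:1, C:1, D:1, E:0, F:0, G:2
level(B) = 1

Answer: 1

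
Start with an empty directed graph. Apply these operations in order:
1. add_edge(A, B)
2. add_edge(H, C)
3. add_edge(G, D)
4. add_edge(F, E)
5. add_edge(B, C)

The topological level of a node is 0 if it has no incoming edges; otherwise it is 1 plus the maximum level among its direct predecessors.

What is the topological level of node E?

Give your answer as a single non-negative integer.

Answer: 1

Derivation:
Op 1: add_edge(A, B). Edges now: 1
Op 2: add_edge(H, C). Edges now: 2
Op 3: add_edge(G, D). Edges now: 3
Op 4: add_edge(F, E). Edges now: 4
Op 5: add_edge(B, C). Edges now: 5
Compute levels (Kahn BFS):
  sources (in-degree 0): A, F, G, H
  process A: level=0
    A->B: in-degree(B)=0, level(B)=1, enqueue
  process F: level=0
    F->E: in-degree(E)=0, level(E)=1, enqueue
  process G: level=0
    G->D: in-degree(D)=0, level(D)=1, enqueue
  process H: level=0
    H->C: in-degree(C)=1, level(C)>=1
  process B: level=1
    B->C: in-degree(C)=0, level(C)=2, enqueue
  process E: level=1
  process D: level=1
  process C: level=2
All levels: A:0, B:1, C:2, D:1, E:1, F:0, G:0, H:0
level(E) = 1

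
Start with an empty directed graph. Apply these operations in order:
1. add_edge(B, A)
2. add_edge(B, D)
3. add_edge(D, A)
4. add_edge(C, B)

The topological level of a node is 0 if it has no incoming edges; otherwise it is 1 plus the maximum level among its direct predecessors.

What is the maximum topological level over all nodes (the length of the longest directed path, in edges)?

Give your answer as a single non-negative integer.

Op 1: add_edge(B, A). Edges now: 1
Op 2: add_edge(B, D). Edges now: 2
Op 3: add_edge(D, A). Edges now: 3
Op 4: add_edge(C, B). Edges now: 4
Compute levels (Kahn BFS):
  sources (in-degree 0): C
  process C: level=0
    C->B: in-degree(B)=0, level(B)=1, enqueue
  process B: level=1
    B->A: in-degree(A)=1, level(A)>=2
    B->D: in-degree(D)=0, level(D)=2, enqueue
  process D: level=2
    D->A: in-degree(A)=0, level(A)=3, enqueue
  process A: level=3
All levels: A:3, B:1, C:0, D:2
max level = 3

Answer: 3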